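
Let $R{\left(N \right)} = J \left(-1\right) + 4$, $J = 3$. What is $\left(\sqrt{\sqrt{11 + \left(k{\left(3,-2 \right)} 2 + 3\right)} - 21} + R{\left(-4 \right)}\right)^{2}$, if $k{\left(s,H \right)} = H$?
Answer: $\left(1 + i \sqrt{21 - \sqrt{10}}\right)^{2} \approx -16.838 + 8.4469 i$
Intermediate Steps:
$R{\left(N \right)} = 1$ ($R{\left(N \right)} = 3 \left(-1\right) + 4 = -3 + 4 = 1$)
$\left(\sqrt{\sqrt{11 + \left(k{\left(3,-2 \right)} 2 + 3\right)} - 21} + R{\left(-4 \right)}\right)^{2} = \left(\sqrt{\sqrt{11 + \left(\left(-2\right) 2 + 3\right)} - 21} + 1\right)^{2} = \left(\sqrt{\sqrt{11 + \left(-4 + 3\right)} - 21} + 1\right)^{2} = \left(\sqrt{\sqrt{11 - 1} - 21} + 1\right)^{2} = \left(\sqrt{\sqrt{10} - 21} + 1\right)^{2} = \left(\sqrt{-21 + \sqrt{10}} + 1\right)^{2} = \left(1 + \sqrt{-21 + \sqrt{10}}\right)^{2}$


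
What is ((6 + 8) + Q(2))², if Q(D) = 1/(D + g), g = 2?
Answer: 3249/16 ≈ 203.06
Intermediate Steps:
Q(D) = 1/(2 + D) (Q(D) = 1/(D + 2) = 1/(2 + D))
((6 + 8) + Q(2))² = ((6 + 8) + 1/(2 + 2))² = (14 + 1/4)² = (14 + ¼)² = (57/4)² = 3249/16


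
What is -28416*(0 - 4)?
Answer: 113664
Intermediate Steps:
-28416*(0 - 4) = -28416*(-4) = -7104*(-16) = 113664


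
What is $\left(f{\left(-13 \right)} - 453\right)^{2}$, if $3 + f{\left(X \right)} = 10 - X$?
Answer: $187489$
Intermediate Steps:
$f{\left(X \right)} = 7 - X$ ($f{\left(X \right)} = -3 - \left(-10 + X\right) = 7 - X$)
$\left(f{\left(-13 \right)} - 453\right)^{2} = \left(\left(7 - -13\right) - 453\right)^{2} = \left(\left(7 + 13\right) - 453\right)^{2} = \left(20 - 453\right)^{2} = \left(-433\right)^{2} = 187489$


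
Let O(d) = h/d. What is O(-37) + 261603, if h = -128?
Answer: 9679439/37 ≈ 2.6161e+5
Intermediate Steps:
O(d) = -128/d
O(-37) + 261603 = -128/(-37) + 261603 = -128*(-1/37) + 261603 = 128/37 + 261603 = 9679439/37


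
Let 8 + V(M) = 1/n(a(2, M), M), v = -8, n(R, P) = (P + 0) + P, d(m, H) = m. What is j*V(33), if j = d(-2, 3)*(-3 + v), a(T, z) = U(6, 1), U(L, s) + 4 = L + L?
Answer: -527/3 ≈ -175.67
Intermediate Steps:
U(L, s) = -4 + 2*L (U(L, s) = -4 + (L + L) = -4 + 2*L)
a(T, z) = 8 (a(T, z) = -4 + 2*6 = -4 + 12 = 8)
n(R, P) = 2*P (n(R, P) = P + P = 2*P)
V(M) = -8 + 1/(2*M)
j = 22 (j = -2*(-3 - 8) = -2*(-11) = 22)
j*V(33) = 22*(-8 + (½)/33) = 22*(-8 + (½)*(1/33)) = 22*(-8 + 1/66) = 22*(-527/66) = -527/3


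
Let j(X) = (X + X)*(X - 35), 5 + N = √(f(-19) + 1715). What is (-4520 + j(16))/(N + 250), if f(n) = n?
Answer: -1256360/58329 + 20512*√106/58329 ≈ -17.919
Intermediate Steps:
N = -5 + 4*√106 (N = -5 + √(-19 + 1715) = -5 + √1696 = -5 + 4*√106 ≈ 36.182)
j(X) = 2*X*(-35 + X) (j(X) = (2*X)*(-35 + X) = 2*X*(-35 + X))
(-4520 + j(16))/(N + 250) = (-4520 + 2*16*(-35 + 16))/((-5 + 4*√106) + 250) = (-4520 + 2*16*(-19))/(245 + 4*√106) = (-4520 - 608)/(245 + 4*√106) = -5128/(245 + 4*√106)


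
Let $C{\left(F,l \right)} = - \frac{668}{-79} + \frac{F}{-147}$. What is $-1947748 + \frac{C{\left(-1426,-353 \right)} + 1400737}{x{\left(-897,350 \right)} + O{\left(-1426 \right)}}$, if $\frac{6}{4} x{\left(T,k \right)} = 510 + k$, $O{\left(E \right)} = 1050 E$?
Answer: $- \frac{33854772379741071}{17381486780} \approx -1.9477 \cdot 10^{6}$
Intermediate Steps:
$C{\left(F,l \right)} = \frac{668}{79} - \frac{F}{147}$ ($C{\left(F,l \right)} = \left(-668\right) \left(- \frac{1}{79}\right) + F \left(- \frac{1}{147}\right) = \frac{668}{79} - \frac{F}{147}$)
$x{\left(T,k \right)} = 340 + \frac{2 k}{3}$ ($x{\left(T,k \right)} = \frac{2 \left(510 + k\right)}{3} = 340 + \frac{2 k}{3}$)
$-1947748 + \frac{C{\left(-1426,-353 \right)} + 1400737}{x{\left(-897,350 \right)} + O{\left(-1426 \right)}} = -1947748 + \frac{\left(\frac{668}{79} - - \frac{1426}{147}\right) + 1400737}{\left(340 + \frac{2}{3} \cdot 350\right) + 1050 \left(-1426\right)} = -1947748 + \frac{\left(\frac{668}{79} + \frac{1426}{147}\right) + 1400737}{\left(340 + \frac{700}{3}\right) - 1497300} = -1947748 + \frac{\frac{210850}{11613} + 1400737}{\frac{1720}{3} - 1497300} = -1947748 + \frac{16266969631}{11613 \left(- \frac{4490180}{3}\right)} = -1947748 + \frac{16266969631}{11613} \left(- \frac{3}{4490180}\right) = -1947748 - \frac{16266969631}{17381486780} = - \frac{33854772379741071}{17381486780}$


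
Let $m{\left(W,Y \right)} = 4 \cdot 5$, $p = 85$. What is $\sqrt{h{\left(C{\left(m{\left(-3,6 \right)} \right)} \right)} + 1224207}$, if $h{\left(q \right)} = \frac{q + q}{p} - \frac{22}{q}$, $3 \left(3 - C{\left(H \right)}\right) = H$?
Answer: $\frac{\sqrt{79604444715}}{255} \approx 1106.4$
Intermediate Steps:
$m{\left(W,Y \right)} = 20$
$C{\left(H \right)} = 3 - \frac{H}{3}$
$h{\left(q \right)} = - \frac{22}{q} + \frac{2 q}{85}$ ($h{\left(q \right)} = \frac{q + q}{85} - \frac{22}{q} = 2 q \frac{1}{85} - \frac{22}{q} = \frac{2 q}{85} - \frac{22}{q} = - \frac{22}{q} + \frac{2 q}{85}$)
$\sqrt{h{\left(C{\left(m{\left(-3,6 \right)} \right)} \right)} + 1224207} = \sqrt{\left(- \frac{22}{3 - \frac{20}{3}} + \frac{2 \left(3 - \frac{20}{3}\right)}{85}\right) + 1224207} = \sqrt{\left(- \frac{22}{- \frac{11}{3}} + \frac{2}{85} \left(- \frac{11}{3}\right)\right) + 1224207} = \sqrt{\left(\left(-22\right) \left(- \frac{3}{11}\right) - \frac{22}{255}\right) + 1224207} = \sqrt{\left(6 - \frac{22}{255}\right) + 1224207} = \sqrt{\frac{1508}{255} + 1224207} = \sqrt{\frac{312174293}{255}} = \frac{\sqrt{79604444715}}{255}$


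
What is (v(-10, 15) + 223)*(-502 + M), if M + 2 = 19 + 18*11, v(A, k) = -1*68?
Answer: -44485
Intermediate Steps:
v(A, k) = -68
M = 215 (M = -2 + (19 + 18*11) = -2 + (19 + 198) = -2 + 217 = 215)
(v(-10, 15) + 223)*(-502 + M) = (-68 + 223)*(-502 + 215) = 155*(-287) = -44485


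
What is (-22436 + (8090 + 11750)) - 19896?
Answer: -22492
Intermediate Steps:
(-22436 + (8090 + 11750)) - 19896 = (-22436 + 19840) - 19896 = -2596 - 19896 = -22492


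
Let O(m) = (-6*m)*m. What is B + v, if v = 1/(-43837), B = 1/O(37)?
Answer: -52051/360077118 ≈ -0.00014456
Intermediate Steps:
O(m) = -6*m**2
B = -1/8214 (B = 1/(-6*37**2) = 1/(-6*1369) = 1/(-8214) = -1/8214 ≈ -0.00012174)
v = -1/43837 ≈ -2.2812e-5
B + v = -1/8214 - 1/43837 = -52051/360077118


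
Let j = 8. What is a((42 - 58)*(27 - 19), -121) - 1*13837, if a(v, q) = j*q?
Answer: -14805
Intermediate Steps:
a(v, q) = 8*q
a((42 - 58)*(27 - 19), -121) - 1*13837 = 8*(-121) - 1*13837 = -968 - 13837 = -14805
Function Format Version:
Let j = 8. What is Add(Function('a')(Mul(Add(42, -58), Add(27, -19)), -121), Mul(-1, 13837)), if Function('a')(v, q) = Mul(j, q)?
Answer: -14805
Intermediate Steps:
Function('a')(v, q) = Mul(8, q)
Add(Function('a')(Mul(Add(42, -58), Add(27, -19)), -121), Mul(-1, 13837)) = Add(Mul(8, -121), Mul(-1, 13837)) = Add(-968, -13837) = -14805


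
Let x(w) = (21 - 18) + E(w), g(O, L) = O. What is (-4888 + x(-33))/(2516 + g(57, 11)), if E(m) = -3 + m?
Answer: -4921/2573 ≈ -1.9126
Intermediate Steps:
x(w) = w (x(w) = (21 - 18) + (-3 + w) = 3 + (-3 + w) = w)
(-4888 + x(-33))/(2516 + g(57, 11)) = (-4888 - 33)/(2516 + 57) = -4921/2573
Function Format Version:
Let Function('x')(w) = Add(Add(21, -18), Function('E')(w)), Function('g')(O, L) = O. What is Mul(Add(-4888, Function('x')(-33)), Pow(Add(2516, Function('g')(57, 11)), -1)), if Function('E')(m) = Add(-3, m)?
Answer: Rational(-4921, 2573) ≈ -1.9126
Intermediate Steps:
Function('x')(w) = w (Function('x')(w) = Add(Add(21, -18), Add(-3, w)) = Add(3, Add(-3, w)) = w)
Mul(Add(-4888, Function('x')(-33)), Pow(Add(2516, Function('g')(57, 11)), -1)) = Mul(Add(-4888, -33), Pow(Add(2516, 57), -1)) = Mul(-4921, Pow(2573, -1)) = Mul(-4921, Rational(1, 2573)) = Rational(-4921, 2573)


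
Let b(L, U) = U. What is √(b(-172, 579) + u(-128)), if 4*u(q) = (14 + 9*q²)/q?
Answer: √74489/16 ≈ 17.058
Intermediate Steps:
u(q) = (14 + 9*q²)/(4*q) (u(q) = ((14 + 9*q²)/q)/4 = (14 + 9*q²)/(4*q))
√(b(-172, 579) + u(-128)) = √(579 + (¼)*(14 + 9*(-128)²)/(-128)) = √(579 + (¼)*(-1/128)*(14 + 9*16384)) = √(579 + (¼)*(-1/128)*(14 + 147456)) = √(579 + (¼)*(-1/128)*147470) = √(579 - 73735/256) = √(74489/256) = √74489/16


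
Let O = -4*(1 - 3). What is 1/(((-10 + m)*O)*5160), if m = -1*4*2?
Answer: -1/743040 ≈ -1.3458e-6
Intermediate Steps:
O = 8 (O = -4*(-2) = 8)
m = -8 (m = -4*2 = -8)
1/(((-10 + m)*O)*5160) = 1/(((-10 - 8)*8)*5160) = 1/(-18*8*5160) = 1/(-144*5160) = 1/(-743040) = -1/743040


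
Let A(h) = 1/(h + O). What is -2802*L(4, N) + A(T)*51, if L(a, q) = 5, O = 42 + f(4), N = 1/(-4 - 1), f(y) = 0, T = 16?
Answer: -812529/58 ≈ -14009.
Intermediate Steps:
N = -1/5 (N = 1/(-5) = -1/5 ≈ -0.20000)
O = 42 (O = 42 + 0 = 42)
A(h) = 1/(42 + h) (A(h) = 1/(h + 42) = 1/(42 + h))
-2802*L(4, N) + A(T)*51 = -2802*5 + 51/(42 + 16) = -14010 + 51/58 = -812529/58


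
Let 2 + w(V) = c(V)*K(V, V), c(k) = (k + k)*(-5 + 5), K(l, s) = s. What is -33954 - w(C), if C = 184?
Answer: -33952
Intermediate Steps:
c(k) = 0 (c(k) = (2*k)*0 = 0)
w(V) = -2 (w(V) = -2 + 0*V = -2 + 0 = -2)
-33954 - w(C) = -33954 - 1*(-2) = -33954 + 2 = -33952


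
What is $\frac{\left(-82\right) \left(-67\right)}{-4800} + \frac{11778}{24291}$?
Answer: $- \frac{1424451}{2159200} \approx -0.65971$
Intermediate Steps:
$\frac{\left(-82\right) \left(-67\right)}{-4800} + \frac{11778}{24291} = 5494 \left(- \frac{1}{4800}\right) + 11778 \cdot \frac{1}{24291} = - \frac{2747}{2400} + \frac{3926}{8097} = - \frac{1424451}{2159200}$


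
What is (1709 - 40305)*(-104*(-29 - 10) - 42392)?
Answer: 1479616256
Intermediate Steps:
(1709 - 40305)*(-104*(-29 - 10) - 42392) = -38596*(-104*(-39) - 42392) = -38596*(4056 - 42392) = -38596*(-38336) = 1479616256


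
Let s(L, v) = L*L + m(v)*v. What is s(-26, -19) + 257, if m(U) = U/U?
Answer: 914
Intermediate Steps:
m(U) = 1
s(L, v) = v + L**2 (s(L, v) = L*L + 1*v = L**2 + v = v + L**2)
s(-26, -19) + 257 = (-19 + (-26)**2) + 257 = (-19 + 676) + 257 = 657 + 257 = 914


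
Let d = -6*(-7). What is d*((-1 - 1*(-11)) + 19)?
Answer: 1218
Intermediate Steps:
d = 42
d*((-1 - 1*(-11)) + 19) = 42*((-1 - 1*(-11)) + 19) = 42*((-1 + 11) + 19) = 42*(10 + 19) = 42*29 = 1218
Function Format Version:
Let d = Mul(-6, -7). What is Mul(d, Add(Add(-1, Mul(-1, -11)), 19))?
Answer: 1218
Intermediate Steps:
d = 42
Mul(d, Add(Add(-1, Mul(-1, -11)), 19)) = Mul(42, Add(Add(-1, Mul(-1, -11)), 19)) = Mul(42, Add(Add(-1, 11), 19)) = Mul(42, Add(10, 19)) = Mul(42, 29) = 1218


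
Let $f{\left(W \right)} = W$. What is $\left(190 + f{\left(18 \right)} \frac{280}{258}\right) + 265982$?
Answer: $\frac{11446236}{43} \approx 2.6619 \cdot 10^{5}$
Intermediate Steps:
$\left(190 + f{\left(18 \right)} \frac{280}{258}\right) + 265982 = \left(190 + 18 \cdot \frac{280}{258}\right) + 265982 = \left(190 + 18 \cdot 280 \cdot \frac{1}{258}\right) + 265982 = \left(190 + 18 \cdot \frac{140}{129}\right) + 265982 = \left(190 + \frac{840}{43}\right) + 265982 = \frac{9010}{43} + 265982 = \frac{11446236}{43}$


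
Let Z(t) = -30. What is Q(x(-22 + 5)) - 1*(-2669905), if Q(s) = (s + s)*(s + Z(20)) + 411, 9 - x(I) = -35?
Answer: 2671548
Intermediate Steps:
x(I) = 44 (x(I) = 9 - 1*(-35) = 9 + 35 = 44)
Q(s) = 411 + 2*s*(-30 + s) (Q(s) = (s + s)*(s - 30) + 411 = (2*s)*(-30 + s) + 411 = 2*s*(-30 + s) + 411 = 411 + 2*s*(-30 + s))
Q(x(-22 + 5)) - 1*(-2669905) = (411 - 60*44 + 2*44²) - 1*(-2669905) = (411 - 2640 + 2*1936) + 2669905 = (411 - 2640 + 3872) + 2669905 = 1643 + 2669905 = 2671548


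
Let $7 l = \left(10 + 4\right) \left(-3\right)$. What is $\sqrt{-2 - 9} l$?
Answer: $- 6 i \sqrt{11} \approx - 19.9 i$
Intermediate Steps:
$l = -6$ ($l = \frac{\left(10 + 4\right) \left(-3\right)}{7} = \frac{14 \left(-3\right)}{7} = \frac{1}{7} \left(-42\right) = -6$)
$\sqrt{-2 - 9} l = \sqrt{-2 - 9} \left(-6\right) = \sqrt{-11} \left(-6\right) = i \sqrt{11} \left(-6\right) = - 6 i \sqrt{11}$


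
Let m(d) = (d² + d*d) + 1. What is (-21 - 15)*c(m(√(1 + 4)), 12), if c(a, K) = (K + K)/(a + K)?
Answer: -864/23 ≈ -37.565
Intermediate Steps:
m(d) = 1 + 2*d² (m(d) = (d² + d²) + 1 = 2*d² + 1 = 1 + 2*d²)
c(a, K) = 2*K/(K + a) (c(a, K) = (2*K)/(K + a) = 2*K/(K + a))
(-21 - 15)*c(m(√(1 + 4)), 12) = (-21 - 15)*(2*12/(12 + (1 + 2*(√(1 + 4))²))) = -72*12/(12 + (1 + 2*(√5)²)) = -72*12/(12 + (1 + 2*5)) = -72*12/(12 + (1 + 10)) = -72*12/(12 + 11) = -72*12/23 = -36*24/23 = -864/23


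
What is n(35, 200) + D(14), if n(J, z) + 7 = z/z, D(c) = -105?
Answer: -111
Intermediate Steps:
n(J, z) = -6 (n(J, z) = -7 + z/z = -7 + 1 = -6)
n(35, 200) + D(14) = -6 - 105 = -111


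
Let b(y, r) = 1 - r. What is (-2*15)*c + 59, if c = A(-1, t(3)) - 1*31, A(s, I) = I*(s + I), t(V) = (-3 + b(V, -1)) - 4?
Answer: 89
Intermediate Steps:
t(V) = -5 (t(V) = (-3 + (1 - 1*(-1))) - 4 = (-3 + (1 + 1)) - 4 = (-3 + 2) - 4 = -1 - 4 = -5)
A(s, I) = I*(I + s)
c = -1 (c = -5*(-5 - 1) - 1*31 = -5*(-6) - 31 = 30 - 31 = -1)
(-2*15)*c + 59 = -2*15*(-1) + 59 = -30*(-1) + 59 = 30 + 59 = 89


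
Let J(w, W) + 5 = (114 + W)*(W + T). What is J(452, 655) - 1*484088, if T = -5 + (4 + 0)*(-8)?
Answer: -8851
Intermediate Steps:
T = -37 (T = -5 + 4*(-8) = -5 - 32 = -37)
J(w, W) = -5 + (-37 + W)*(114 + W) (J(w, W) = -5 + (114 + W)*(W - 37) = -5 + (114 + W)*(-37 + W) = -5 + (-37 + W)*(114 + W))
J(452, 655) - 1*484088 = (-4223 + 655² + 77*655) - 1*484088 = (-4223 + 429025 + 50435) - 484088 = 475237 - 484088 = -8851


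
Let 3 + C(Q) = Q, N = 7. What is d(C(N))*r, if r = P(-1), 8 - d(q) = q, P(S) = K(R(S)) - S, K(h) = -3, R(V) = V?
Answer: -8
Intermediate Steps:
P(S) = -3 - S
C(Q) = -3 + Q
d(q) = 8 - q
r = -2 (r = -3 - 1*(-1) = -3 + 1 = -2)
d(C(N))*r = (8 - (-3 + 7))*(-2) = (8 - 1*4)*(-2) = (8 - 4)*(-2) = 4*(-2) = -8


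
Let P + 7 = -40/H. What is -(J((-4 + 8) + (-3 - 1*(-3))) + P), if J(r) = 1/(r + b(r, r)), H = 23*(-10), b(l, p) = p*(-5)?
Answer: 2535/368 ≈ 6.8886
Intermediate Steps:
b(l, p) = -5*p
H = -230
J(r) = -1/(4*r) (J(r) = 1/(r - 5*r) = 1/(-4*r) = -1/(4*r))
P = -157/23 (P = -7 - 40/(-230) = -7 - 40*(-1/230) = -7 + 4/23 = -157/23 ≈ -6.8261)
-(J((-4 + 8) + (-3 - 1*(-3))) + P) = -(-1/(4*((-4 + 8) + (-3 - 1*(-3)))) - 157/23) = -(-1/(4*(4 + (-3 + 3))) - 157/23) = -(-1/(4*(4 + 0)) - 157/23) = -(-¼/4 - 157/23) = -(-¼*¼ - 157/23) = -(-1/16 - 157/23) = -1*(-2535/368) = 2535/368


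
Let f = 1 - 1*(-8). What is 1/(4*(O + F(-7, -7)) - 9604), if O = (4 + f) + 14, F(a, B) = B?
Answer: -1/9524 ≈ -0.00010500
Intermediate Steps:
f = 9 (f = 1 + 8 = 9)
O = 27 (O = (4 + 9) + 14 = 13 + 14 = 27)
1/(4*(O + F(-7, -7)) - 9604) = 1/(4*(27 - 7) - 9604) = 1/(4*20 - 9604) = 1/(80 - 9604) = 1/(-9524) = -1/9524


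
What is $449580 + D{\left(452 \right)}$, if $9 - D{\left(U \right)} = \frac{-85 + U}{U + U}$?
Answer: $\frac{406428089}{904} \approx 4.4959 \cdot 10^{5}$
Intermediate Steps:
$D{\left(U \right)} = 9 - \frac{-85 + U}{2 U}$ ($D{\left(U \right)} = 9 - \frac{-85 + U}{U + U} = 9 - \frac{-85 + U}{2 U}$)
$449580 + D{\left(452 \right)} = 449580 + \frac{17 \left(5 + 452\right)}{2 \cdot 452} = 449580 + \frac{17}{2} \cdot \frac{1}{452} \cdot 457 = 449580 + \frac{7769}{904} = \frac{406428089}{904}$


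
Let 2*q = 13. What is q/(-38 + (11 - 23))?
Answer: -13/100 ≈ -0.13000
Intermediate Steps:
q = 13/2 (q = (½)*13 = 13/2 ≈ 6.5000)
q/(-38 + (11 - 23)) = (13/2)/(-38 + (11 - 23)) = (13/2)/(-38 - 12) = (13/2)/(-50) = -1/50*13/2 = -13/100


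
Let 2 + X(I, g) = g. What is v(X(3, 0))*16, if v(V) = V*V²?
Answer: -128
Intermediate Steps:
X(I, g) = -2 + g
v(V) = V³
v(X(3, 0))*16 = (-2 + 0)³*16 = (-2)³*16 = -8*16 = -128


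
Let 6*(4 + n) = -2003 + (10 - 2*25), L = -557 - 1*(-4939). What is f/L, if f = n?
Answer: -689/8764 ≈ -0.078617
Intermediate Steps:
L = 4382 (L = -557 + 4939 = 4382)
n = -689/2 (n = -4 + (-2003 + (10 - 2*25))/6 = -4 + (-2003 + (10 - 50))/6 = -4 + (-2003 - 40)/6 = -4 + (⅙)*(-2043) = -4 - 681/2 = -689/2 ≈ -344.50)
f = -689/2 ≈ -344.50
f/L = -689/2/4382 = -689/2*1/4382 = -689/8764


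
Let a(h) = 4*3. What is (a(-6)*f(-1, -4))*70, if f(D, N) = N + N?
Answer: -6720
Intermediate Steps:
a(h) = 12
f(D, N) = 2*N
(a(-6)*f(-1, -4))*70 = (12*(2*(-4)))*70 = (12*(-8))*70 = -96*70 = -6720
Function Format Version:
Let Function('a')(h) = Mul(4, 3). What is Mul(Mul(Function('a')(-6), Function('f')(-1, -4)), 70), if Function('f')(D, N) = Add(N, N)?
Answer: -6720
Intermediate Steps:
Function('a')(h) = 12
Function('f')(D, N) = Mul(2, N)
Mul(Mul(Function('a')(-6), Function('f')(-1, -4)), 70) = Mul(Mul(12, Mul(2, -4)), 70) = Mul(Mul(12, -8), 70) = Mul(-96, 70) = -6720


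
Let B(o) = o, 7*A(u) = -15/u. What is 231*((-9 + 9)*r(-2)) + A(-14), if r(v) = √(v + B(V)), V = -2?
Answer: 15/98 ≈ 0.15306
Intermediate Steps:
A(u) = -15/(7*u) (A(u) = (-15/u)/7 = -15/(7*u))
r(v) = √(-2 + v) (r(v) = √(v - 2) = √(-2 + v))
231*((-9 + 9)*r(-2)) + A(-14) = 231*((-9 + 9)*√(-2 - 2)) - 15/7/(-14) = 231*(0*√(-4)) - 15/7*(-1/14) = 231*(0*(2*I)) + 15/98 = 231*0 + 15/98 = 0 + 15/98 = 15/98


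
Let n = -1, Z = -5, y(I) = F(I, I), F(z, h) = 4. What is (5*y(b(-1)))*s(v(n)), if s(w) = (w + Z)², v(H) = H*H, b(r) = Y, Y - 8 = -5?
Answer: 320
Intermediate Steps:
Y = 3 (Y = 8 - 5 = 3)
b(r) = 3
y(I) = 4
v(H) = H²
s(w) = (-5 + w)² (s(w) = (w - 5)² = (-5 + w)²)
(5*y(b(-1)))*s(v(n)) = (5*4)*(-5 + (-1)²)² = 20*(-5 + 1)² = 20*(-4)² = 20*16 = 320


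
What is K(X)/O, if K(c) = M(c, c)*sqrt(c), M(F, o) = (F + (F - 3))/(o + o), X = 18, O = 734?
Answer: 11*sqrt(2)/2936 ≈ 0.0052985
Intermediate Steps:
M(F, o) = (-3 + 2*F)/(2*o) (M(F, o) = (F + (-3 + F))/((2*o)) = (-3 + 2*F)*(1/(2*o)) = (-3 + 2*F)/(2*o))
K(c) = (-3/2 + c)/sqrt(c) (K(c) = ((-3/2 + c)/c)*sqrt(c) = (-3/2 + c)/sqrt(c))
K(X)/O = ((-3/2 + 18)/sqrt(18))/734 = ((sqrt(2)/6)*(33/2))*(1/734) = (11*sqrt(2)/4)*(1/734) = 11*sqrt(2)/2936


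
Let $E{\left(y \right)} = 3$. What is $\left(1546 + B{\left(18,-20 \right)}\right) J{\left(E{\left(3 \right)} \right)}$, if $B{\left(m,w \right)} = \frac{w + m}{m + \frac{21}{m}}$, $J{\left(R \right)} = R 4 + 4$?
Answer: $\frac{2844448}{115} \approx 24734.0$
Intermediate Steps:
$J{\left(R \right)} = 4 + 4 R$ ($J{\left(R \right)} = 4 R + 4 = 4 + 4 R$)
$B{\left(m,w \right)} = \frac{m + w}{m + \frac{21}{m}}$
$\left(1546 + B{\left(18,-20 \right)}\right) J{\left(E{\left(3 \right)} \right)} = \left(1546 + \frac{18 \left(18 - 20\right)}{21 + 18^{2}}\right) \left(4 + 4 \cdot 3\right) = \left(1546 + 18 \frac{1}{21 + 324} \left(-2\right)\right) \left(4 + 12\right) = \left(1546 + 18 \cdot \frac{1}{345} \left(-2\right)\right) 16 = \left(1546 - \frac{12}{115}\right) 16 = \frac{177778}{115} \cdot 16 = \frac{2844448}{115}$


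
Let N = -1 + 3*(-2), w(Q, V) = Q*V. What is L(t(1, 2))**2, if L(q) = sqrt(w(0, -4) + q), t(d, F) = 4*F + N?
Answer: 1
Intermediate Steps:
N = -7 (N = -1 - 6 = -7)
t(d, F) = -7 + 4*F (t(d, F) = 4*F - 7 = -7 + 4*F)
L(q) = sqrt(q) (L(q) = sqrt(0*(-4) + q) = sqrt(0 + q) = sqrt(q))
L(t(1, 2))**2 = (sqrt(-7 + 4*2))**2 = (sqrt(-7 + 8))**2 = (sqrt(1))**2 = 1**2 = 1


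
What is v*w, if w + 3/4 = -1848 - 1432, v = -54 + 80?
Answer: -170599/2 ≈ -85300.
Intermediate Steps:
v = 26
w = -13123/4 (w = -¾ + (-1848 - 1432) = -¾ - 3280 = -13123/4 ≈ -3280.8)
v*w = 26*(-13123/4) = -170599/2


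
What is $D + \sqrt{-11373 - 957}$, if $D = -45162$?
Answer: $-45162 + 3 i \sqrt{1370} \approx -45162.0 + 111.04 i$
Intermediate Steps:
$D + \sqrt{-11373 - 957} = -45162 + \sqrt{-11373 - 957} = -45162 + \sqrt{-12330} = -45162 + 3 i \sqrt{1370}$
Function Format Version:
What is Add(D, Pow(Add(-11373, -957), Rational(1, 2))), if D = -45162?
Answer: Add(-45162, Mul(3, I, Pow(1370, Rational(1, 2)))) ≈ Add(-45162., Mul(111.04, I))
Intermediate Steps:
Add(D, Pow(Add(-11373, -957), Rational(1, 2))) = Add(-45162, Pow(Add(-11373, -957), Rational(1, 2))) = Add(-45162, Pow(-12330, Rational(1, 2))) = Add(-45162, Mul(3, I, Pow(1370, Rational(1, 2))))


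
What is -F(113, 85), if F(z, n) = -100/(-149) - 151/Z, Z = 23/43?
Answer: 965157/3427 ≈ 281.63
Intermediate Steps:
Z = 23/43 (Z = 23*(1/43) = 23/43 ≈ 0.53488)
F(z, n) = -965157/3427 (F(z, n) = -100/(-149) - 151/23/43 = -100*(-1/149) - 151*43/23 = 100/149 - 6493/23 = -965157/3427)
-F(113, 85) = -1*(-965157/3427) = 965157/3427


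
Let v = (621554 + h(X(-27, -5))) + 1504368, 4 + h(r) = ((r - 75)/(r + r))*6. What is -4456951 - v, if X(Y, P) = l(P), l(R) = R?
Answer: -6582917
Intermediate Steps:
X(Y, P) = P
h(r) = -4 + 3*(-75 + r)/r (h(r) = -4 + ((r - 75)/(r + r))*6 = -4 + ((-75 + r)/((2*r)))*6 = -4 + ((-75 + r)*(1/(2*r)))*6 = -4 + ((-75 + r)/(2*r))*6 = -4 + 3*(-75 + r)/r)
v = 2125966 (v = (621554 + (-225 - 1*(-5))/(-5)) + 1504368 = (621554 - (-225 + 5)/5) + 1504368 = (621554 - ⅕*(-220)) + 1504368 = (621554 + 44) + 1504368 = 621598 + 1504368 = 2125966)
-4456951 - v = -4456951 - 1*2125966 = -4456951 - 2125966 = -6582917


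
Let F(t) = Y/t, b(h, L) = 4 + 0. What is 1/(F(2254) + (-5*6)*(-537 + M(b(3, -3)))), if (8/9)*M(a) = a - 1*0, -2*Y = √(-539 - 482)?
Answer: 324644972400/5186203434091021 + 4508*I*√1021/5186203434091021 ≈ 6.2598e-5 + 2.7775e-11*I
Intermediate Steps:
b(h, L) = 4
Y = -I*√1021/2 (Y = -√(-539 - 482)/2 = -I*√1021/2 ≈ -15.977*I)
M(a) = 9*a/8 (M(a) = 9*(a - 1*0)/8 = 9*(a + 0)/8 = 9*a/8)
F(t) = -I*√1021/(2*t) (F(t) = (-I*√1021/2)/t = -I*√1021/(2*t))
1/(F(2254) + (-5*6)*(-537 + M(b(3, -3)))) = 1/(-½*I*√1021/2254 + (-5*6)*(-537 + (9/8)*4)) = 1/(-½*I*√1021*1/2254 - 30*(-537 + 9/2)) = 1/(-I*√1021/4508 - 30*(-1065/2)) = 1/(-I*√1021/4508 + 15975) = 1/(15975 - I*√1021/4508)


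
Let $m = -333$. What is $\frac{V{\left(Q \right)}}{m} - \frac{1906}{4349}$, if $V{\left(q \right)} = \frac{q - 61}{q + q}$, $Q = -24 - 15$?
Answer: $- \frac{24970672}{56480463} \approx -0.44211$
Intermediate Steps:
$Q = -39$ ($Q = -24 - 15 = -39$)
$V{\left(q \right)} = \frac{-61 + q}{2 q}$
$\frac{V{\left(Q \right)}}{m} - \frac{1906}{4349} = \frac{\frac{1}{2} \frac{1}{-39} \left(-61 - 39\right)}{-333} - \frac{1906}{4349} = \frac{1}{2} \left(- \frac{1}{39}\right) \left(-100\right) \left(- \frac{1}{333}\right) - \frac{1906}{4349} = \frac{50}{39} \left(- \frac{1}{333}\right) - \frac{1906}{4349} = - \frac{50}{12987} - \frac{1906}{4349} = - \frac{24970672}{56480463}$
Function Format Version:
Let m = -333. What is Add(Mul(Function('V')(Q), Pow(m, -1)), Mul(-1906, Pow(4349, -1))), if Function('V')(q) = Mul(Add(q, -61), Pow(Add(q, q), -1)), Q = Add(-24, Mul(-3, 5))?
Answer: Rational(-24970672, 56480463) ≈ -0.44211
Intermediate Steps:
Q = -39 (Q = Add(-24, -15) = -39)
Function('V')(q) = Mul(Rational(1, 2), Pow(q, -1), Add(-61, q)) (Function('V')(q) = Mul(Add(-61, q), Pow(Mul(2, q), -1)) = Mul(Add(-61, q), Mul(Rational(1, 2), Pow(q, -1))) = Mul(Rational(1, 2), Pow(q, -1), Add(-61, q)))
Add(Mul(Function('V')(Q), Pow(m, -1)), Mul(-1906, Pow(4349, -1))) = Add(Mul(Mul(Rational(1, 2), Pow(-39, -1), Add(-61, -39)), Pow(-333, -1)), Mul(-1906, Pow(4349, -1))) = Add(Mul(Mul(Rational(1, 2), Rational(-1, 39), -100), Rational(-1, 333)), Mul(-1906, Rational(1, 4349))) = Add(Mul(Rational(50, 39), Rational(-1, 333)), Rational(-1906, 4349)) = Add(Rational(-50, 12987), Rational(-1906, 4349)) = Rational(-24970672, 56480463)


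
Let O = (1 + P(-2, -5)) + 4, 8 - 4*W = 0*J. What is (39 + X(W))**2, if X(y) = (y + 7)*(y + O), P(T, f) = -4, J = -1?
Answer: 4356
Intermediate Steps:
W = 2 (W = 2 - 0*(-1) = 2 - 1/4*0 = 2 + 0 = 2)
O = 1 (O = (1 - 4) + 4 = -3 + 4 = 1)
X(y) = (1 + y)*(7 + y) (X(y) = (y + 7)*(y + 1) = (7 + y)*(1 + y) = (1 + y)*(7 + y))
(39 + X(W))**2 = (39 + (7 + 2**2 + 8*2))**2 = (39 + (7 + 4 + 16))**2 = (39 + 27)**2 = 66**2 = 4356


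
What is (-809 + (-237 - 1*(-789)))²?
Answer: 66049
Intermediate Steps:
(-809 + (-237 - 1*(-789)))² = (-809 + (-237 + 789))² = (-809 + 552)² = (-257)² = 66049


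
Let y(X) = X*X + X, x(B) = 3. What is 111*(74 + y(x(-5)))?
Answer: 9546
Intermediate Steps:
y(X) = X + X² (y(X) = X² + X = X + X²)
111*(74 + y(x(-5))) = 111*(74 + 3*(1 + 3)) = 111*(74 + 3*4) = 111*(74 + 12) = 111*86 = 9546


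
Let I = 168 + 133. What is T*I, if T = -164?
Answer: -49364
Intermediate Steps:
I = 301
T*I = -164*301 = -49364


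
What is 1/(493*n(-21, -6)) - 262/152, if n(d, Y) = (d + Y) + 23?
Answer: -32301/18734 ≈ -1.7242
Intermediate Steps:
n(d, Y) = 23 + Y + d (n(d, Y) = (Y + d) + 23 = 23 + Y + d)
1/(493*n(-21, -6)) - 262/152 = 1/(493*(23 - 6 - 21)) - 262/152 = (1/493)/(-4) - 262*1/152 = (1/493)*(-1/4) - 131/76 = -1/1972 - 131/76 = -32301/18734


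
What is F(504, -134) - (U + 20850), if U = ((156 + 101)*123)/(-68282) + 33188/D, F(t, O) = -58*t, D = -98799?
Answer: -337857464473871/6746193318 ≈ -50081.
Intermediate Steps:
U = -5389278205/6746193318 (U = ((156 + 101)*123)/(-68282) + 33188/(-98799) = (257*123)*(-1/68282) + 33188*(-1/98799) = 31611*(-1/68282) - 33188/98799 = -31611/68282 - 33188/98799 = -5389278205/6746193318 ≈ -0.79886)
F(504, -134) - (U + 20850) = -58*504 - (-5389278205/6746193318 + 20850) = -29232 - 1*140652741402095/6746193318 = -29232 - 140652741402095/6746193318 = -337857464473871/6746193318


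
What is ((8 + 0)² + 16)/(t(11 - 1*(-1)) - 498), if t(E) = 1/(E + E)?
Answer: -1920/11951 ≈ -0.16066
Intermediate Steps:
t(E) = 1/(2*E)
((8 + 0)² + 16)/(t(11 - 1*(-1)) - 498) = ((8 + 0)² + 16)/(1/(2*(11 - 1*(-1))) - 498) = (8² + 16)/(1/(2*(11 + 1)) - 498) = (64 + 16)/((½)/12 - 498) = 80/((½)*(1/12) - 498) = 80/(1/24 - 498) = 80/(-11951/24) = 80*(-24/11951) = -1920/11951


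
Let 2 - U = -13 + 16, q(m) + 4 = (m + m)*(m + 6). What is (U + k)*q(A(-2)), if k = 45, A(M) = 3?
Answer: 2200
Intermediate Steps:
q(m) = -4 + 2*m*(6 + m) (q(m) = -4 + (m + m)*(m + 6) = -4 + (2*m)*(6 + m) = -4 + 2*m*(6 + m))
U = -1 (U = 2 - (-13 + 16) = 2 - 1*3 = 2 - 3 = -1)
(U + k)*q(A(-2)) = (-1 + 45)*(-4 + 2*3² + 12*3) = 44*(-4 + 2*9 + 36) = 44*(-4 + 18 + 36) = 44*50 = 2200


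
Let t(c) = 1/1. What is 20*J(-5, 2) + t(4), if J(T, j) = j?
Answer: 41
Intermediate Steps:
t(c) = 1
20*J(-5, 2) + t(4) = 20*2 + 1 = 40 + 1 = 41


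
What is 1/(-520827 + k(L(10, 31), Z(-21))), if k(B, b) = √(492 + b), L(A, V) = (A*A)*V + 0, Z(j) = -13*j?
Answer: -173609/90420254388 - √85/90420254388 ≈ -1.9201e-6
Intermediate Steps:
L(A, V) = V*A² (L(A, V) = A²*V + 0 = V*A² + 0 = V*A²)
1/(-520827 + k(L(10, 31), Z(-21))) = 1/(-520827 + √(492 - 13*(-21))) = 1/(-520827 + √(492 + 273)) = 1/(-520827 + √765) = 1/(-520827 + 3*√85)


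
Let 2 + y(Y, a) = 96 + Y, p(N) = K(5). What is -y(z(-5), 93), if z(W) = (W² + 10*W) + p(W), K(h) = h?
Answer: -74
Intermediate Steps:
p(N) = 5
z(W) = 5 + W² + 10*W (z(W) = (W² + 10*W) + 5 = 5 + W² + 10*W)
y(Y, a) = 94 + Y (y(Y, a) = -2 + (96 + Y) = 94 + Y)
-y(z(-5), 93) = -(94 + (5 + (-5)² + 10*(-5))) = -(94 + (5 + 25 - 50)) = -(94 - 20) = -1*74 = -74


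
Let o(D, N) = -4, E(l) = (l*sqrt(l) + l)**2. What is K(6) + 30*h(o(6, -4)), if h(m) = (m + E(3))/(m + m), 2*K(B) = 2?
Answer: -119 - 135*sqrt(3)/2 ≈ -235.91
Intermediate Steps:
E(l) = (l + l**(3/2))**2 (E(l) = (l**(3/2) + l)**2 = (l + l**(3/2))**2)
K(B) = 1 (K(B) = (1/2)*2 = 1)
h(m) = (m + (3 + 3*sqrt(3))**2)/(2*m) (h(m) = (m + (3 + 3**(3/2))**2)/(m + m) = (m + (3 + 3*sqrt(3))**2)/((2*m)) = (m + (3 + 3*sqrt(3))**2)*(1/(2*m)) = (m + (3 + 3*sqrt(3))**2)/(2*m))
K(6) + 30*h(o(6, -4)) = 1 + 30*((1/2)*(36 - 4 + 18*sqrt(3))/(-4)) = 1 + 30*((1/2)*(-1/4)*(32 + 18*sqrt(3))) = 1 + 30*(-4 - 9*sqrt(3)/4) = 1 + (-120 - 135*sqrt(3)/2) = -119 - 135*sqrt(3)/2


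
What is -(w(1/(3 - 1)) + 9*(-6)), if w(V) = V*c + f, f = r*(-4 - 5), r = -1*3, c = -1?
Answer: 55/2 ≈ 27.500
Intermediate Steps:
r = -3
f = 27 (f = -3*(-4 - 5) = -3*(-9) = 27)
w(V) = 27 - V (w(V) = V*(-1) + 27 = -V + 27 = 27 - V)
-(w(1/(3 - 1)) + 9*(-6)) = -((27 - 1/(3 - 1)) + 9*(-6)) = -((27 - 1/2) - 54) = -(53/2 - 54) = -1*(-55/2) = 55/2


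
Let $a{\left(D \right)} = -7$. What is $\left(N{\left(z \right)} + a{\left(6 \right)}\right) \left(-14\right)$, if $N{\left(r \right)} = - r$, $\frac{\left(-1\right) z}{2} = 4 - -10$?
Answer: $-294$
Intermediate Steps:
$z = -28$ ($z = - 2 \left(4 - -10\right) = - 2 \left(4 + 10\right) = \left(-2\right) 14 = -28$)
$\left(N{\left(z \right)} + a{\left(6 \right)}\right) \left(-14\right) = \left(\left(-1\right) \left(-28\right) - 7\right) \left(-14\right) = \left(28 - 7\right) \left(-14\right) = 21 \left(-14\right) = -294$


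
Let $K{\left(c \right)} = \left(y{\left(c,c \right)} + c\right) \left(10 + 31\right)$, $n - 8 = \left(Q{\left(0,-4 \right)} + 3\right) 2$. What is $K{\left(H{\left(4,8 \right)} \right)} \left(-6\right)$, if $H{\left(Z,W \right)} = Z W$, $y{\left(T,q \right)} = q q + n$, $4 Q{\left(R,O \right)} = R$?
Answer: $-263220$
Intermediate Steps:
$Q{\left(R,O \right)} = \frac{R}{4}$
$n = 14$ ($n = 8 + \left(\frac{1}{4} \cdot 0 + 3\right) 2 = 8 + \left(0 + 3\right) 2 = 8 + 3 \cdot 2 = 8 + 6 = 14$)
$y{\left(T,q \right)} = 14 + q^{2}$ ($y{\left(T,q \right)} = q q + 14 = q^{2} + 14 = 14 + q^{2}$)
$H{\left(Z,W \right)} = W Z$
$K{\left(c \right)} = 574 + 41 c + 41 c^{2}$ ($K{\left(c \right)} = \left(\left(14 + c^{2}\right) + c\right) \left(10 + 31\right) = \left(14 + c + c^{2}\right) 41 = 574 + 41 c + 41 c^{2}$)
$K{\left(H{\left(4,8 \right)} \right)} \left(-6\right) = \left(574 + 41 \cdot 8 \cdot 4 + 41 \left(8 \cdot 4\right)^{2}\right) \left(-6\right) = \left(574 + 41 \cdot 32 + 41 \cdot 32^{2}\right) \left(-6\right) = \left(574 + 1312 + 41 \cdot 1024\right) \left(-6\right) = \left(574 + 1312 + 41984\right) \left(-6\right) = 43870 \left(-6\right) = -263220$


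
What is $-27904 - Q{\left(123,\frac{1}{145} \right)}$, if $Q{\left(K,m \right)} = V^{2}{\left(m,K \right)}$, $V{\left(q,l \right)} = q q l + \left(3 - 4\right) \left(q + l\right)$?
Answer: $- \frac{19022878333409}{442050625} \approx -43033.0$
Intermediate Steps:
$V{\left(q,l \right)} = - l - q + l q^{2}$ ($V{\left(q,l \right)} = q^{2} l - \left(l + q\right) = l q^{2} - \left(l + q\right) = - l - q + l q^{2}$)
$Q{\left(K,m \right)} = \left(- K - m + K m^{2}\right)^{2}$
$-27904 - Q{\left(123,\frac{1}{145} \right)} = -27904 - \left(123 + \frac{1}{145} - 123 \left(\frac{1}{145}\right)^{2}\right)^{2} = -27904 - \left(123 + \frac{1}{145} - \frac{123}{21025}\right)^{2} = -27904 - \left(\frac{2586097}{21025}\right)^{2} = -27904 - \frac{6687897693409}{442050625} = - \frac{19022878333409}{442050625}$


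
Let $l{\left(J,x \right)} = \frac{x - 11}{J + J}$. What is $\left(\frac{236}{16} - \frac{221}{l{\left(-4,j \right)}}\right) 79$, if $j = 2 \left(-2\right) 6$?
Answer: $- \frac{395553}{140} \approx -2825.4$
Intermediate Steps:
$j = -24$ ($j = \left(-4\right) 6 = -24$)
$l{\left(J,x \right)} = \frac{-11 + x}{2 J}$
$\left(\frac{236}{16} - \frac{221}{l{\left(-4,j \right)}}\right) 79 = \left(\frac{236}{16} - \frac{221}{\frac{1}{2} \frac{1}{-4} \left(-11 - 24\right)}\right) 79 = \left(236 \cdot \frac{1}{16} - \frac{221}{\frac{1}{2} \left(- \frac{1}{4}\right) \left(-35\right)}\right) 79 = \left(\frac{59}{4} - \frac{221}{\frac{35}{8}}\right) 79 = \left(\frac{59}{4} - \frac{1768}{35}\right) 79 = \left(- \frac{5007}{140}\right) 79 = - \frac{395553}{140}$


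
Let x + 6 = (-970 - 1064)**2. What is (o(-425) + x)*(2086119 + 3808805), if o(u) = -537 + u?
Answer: 24382513909712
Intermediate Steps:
x = 4137150 (x = -6 + (-970 - 1064)**2 = -6 + (-2034)**2 = -6 + 4137156 = 4137150)
(o(-425) + x)*(2086119 + 3808805) = ((-537 - 425) + 4137150)*(2086119 + 3808805) = (-962 + 4137150)*5894924 = 4136188*5894924 = 24382513909712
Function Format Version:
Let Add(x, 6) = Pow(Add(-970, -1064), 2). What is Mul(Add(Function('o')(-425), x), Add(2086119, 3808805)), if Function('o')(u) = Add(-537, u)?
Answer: 24382513909712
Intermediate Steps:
x = 4137150 (x = Add(-6, Pow(Add(-970, -1064), 2)) = Add(-6, Pow(-2034, 2)) = Add(-6, 4137156) = 4137150)
Mul(Add(Function('o')(-425), x), Add(2086119, 3808805)) = Mul(Add(Add(-537, -425), 4137150), Add(2086119, 3808805)) = Mul(Add(-962, 4137150), 5894924) = Mul(4136188, 5894924) = 24382513909712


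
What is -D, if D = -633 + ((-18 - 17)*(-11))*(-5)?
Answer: 2558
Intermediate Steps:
D = -2558 (D = -633 - 35*(-11)*(-5) = -633 + 385*(-5) = -633 - 1925 = -2558)
-D = -1*(-2558) = 2558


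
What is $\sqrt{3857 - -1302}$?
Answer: $\sqrt{5159} \approx 71.826$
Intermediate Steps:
$\sqrt{3857 - -1302} = \sqrt{3857 + 1302} = \sqrt{5159}$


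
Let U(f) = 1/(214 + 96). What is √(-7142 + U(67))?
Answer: I*√686345890/310 ≈ 84.51*I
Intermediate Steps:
U(f) = 1/310
√(-7142 + U(67)) = √(-7142 + 1/310) = √(-2214019/310) = I*√686345890/310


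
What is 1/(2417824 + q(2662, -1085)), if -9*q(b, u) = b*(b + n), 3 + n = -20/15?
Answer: 27/44057122 ≈ 6.1284e-7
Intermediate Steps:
n = -13/3 (n = -3 - 20/15 = -3 - 20*1/15 = -3 - 4/3 = -13/3 ≈ -4.3333)
q(b, u) = -b*(-13/3 + b)/9 (q(b, u) = -b*(b - 13/3)/9 = -b*(-13/3 + b)/9)
1/(2417824 + q(2662, -1085)) = 1/(2417824 + (1/27)*2662*(13 - 3*2662)) = 1/(2417824 + (1/27)*2662*(13 - 7986)) = 1/(2417824 + (1/27)*2662*(-7973)) = 1/(2417824 - 21224126/27) = 1/(44057122/27) = 27/44057122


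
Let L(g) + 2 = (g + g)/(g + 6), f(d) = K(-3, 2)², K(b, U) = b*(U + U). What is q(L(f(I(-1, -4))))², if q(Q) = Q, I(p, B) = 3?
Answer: 4/625 ≈ 0.0064000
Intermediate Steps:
K(b, U) = 2*U*b (K(b, U) = b*(2*U) = 2*U*b)
f(d) = 144 (f(d) = (2*2*(-3))² = (-12)² = 144)
L(g) = -2 + 2*g/(6 + g) (L(g) = -2 + (g + g)/(g + 6) = -2 + (2*g)/(6 + g) = -2 + 2*g/(6 + g))
q(L(f(I(-1, -4))))² = (-12/(6 + 144))² = (-12/150)² = (-12*1/150)² = (-2/25)² = 4/625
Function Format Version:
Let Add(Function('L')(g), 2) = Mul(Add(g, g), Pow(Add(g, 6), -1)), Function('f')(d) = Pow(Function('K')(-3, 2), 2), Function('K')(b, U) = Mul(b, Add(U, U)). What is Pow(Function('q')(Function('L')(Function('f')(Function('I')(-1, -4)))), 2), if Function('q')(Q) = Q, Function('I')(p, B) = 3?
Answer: Rational(4, 625) ≈ 0.0064000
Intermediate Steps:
Function('K')(b, U) = Mul(2, U, b) (Function('K')(b, U) = Mul(b, Mul(2, U)) = Mul(2, U, b))
Function('f')(d) = 144 (Function('f')(d) = Pow(Mul(2, 2, -3), 2) = Pow(-12, 2) = 144)
Function('L')(g) = Add(-2, Mul(2, g, Pow(Add(6, g), -1))) (Function('L')(g) = Add(-2, Mul(Add(g, g), Pow(Add(g, 6), -1))) = Add(-2, Mul(Mul(2, g), Pow(Add(6, g), -1))) = Add(-2, Mul(2, g, Pow(Add(6, g), -1))))
Pow(Function('q')(Function('L')(Function('f')(Function('I')(-1, -4)))), 2) = Pow(Mul(-12, Pow(Add(6, 144), -1)), 2) = Pow(Mul(-12, Pow(150, -1)), 2) = Pow(Mul(-12, Rational(1, 150)), 2) = Pow(Rational(-2, 25), 2) = Rational(4, 625)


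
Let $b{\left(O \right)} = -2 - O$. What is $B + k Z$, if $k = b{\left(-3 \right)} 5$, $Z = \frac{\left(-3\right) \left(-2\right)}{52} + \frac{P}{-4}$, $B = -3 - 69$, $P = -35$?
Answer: $- \frac{1439}{52} \approx -27.673$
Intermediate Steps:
$B = -72$ ($B = -3 - 69 = -72$)
$Z = \frac{461}{52}$ ($Z = \frac{\left(-3\right) \left(-2\right)}{52} - \frac{35}{-4} = 6 \cdot \frac{1}{52} - - \frac{35}{4} = \frac{3}{26} + \frac{35}{4} = \frac{461}{52} \approx 8.8654$)
$k = 5$ ($k = \left(-2 - -3\right) 5 = \left(-2 + 3\right) 5 = 1 \cdot 5 = 5$)
$B + k Z = -72 + 5 \cdot \frac{461}{52} = -72 + \frac{2305}{52} = - \frac{1439}{52}$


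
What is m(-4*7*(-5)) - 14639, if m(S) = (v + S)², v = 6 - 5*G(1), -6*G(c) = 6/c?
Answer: 8162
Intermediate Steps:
G(c) = -1/c
v = 11 (v = 6 - (-5)/1 = 6 - (-5) = 6 - 5*(-1) = 6 + 5 = 11)
m(S) = (11 + S)²
m(-4*7*(-5)) - 14639 = (11 - 4*7*(-5))² - 14639 = (11 - 28*(-5))² - 14639 = (11 + 140)² - 14639 = 151² - 14639 = 22801 - 14639 = 8162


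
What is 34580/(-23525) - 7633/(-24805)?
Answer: -27127623/23341505 ≈ -1.1622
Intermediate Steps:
34580/(-23525) - 7633/(-24805) = 34580*(-1/23525) - 7633*(-1/24805) = -6916/4705 + 7633/24805 = -27127623/23341505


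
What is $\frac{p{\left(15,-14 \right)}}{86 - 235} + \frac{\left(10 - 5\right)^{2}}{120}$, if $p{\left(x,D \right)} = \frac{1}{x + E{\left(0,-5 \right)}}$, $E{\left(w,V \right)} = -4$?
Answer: $\frac{8171}{39336} \approx 0.20772$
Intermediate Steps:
$p{\left(x,D \right)} = \frac{1}{-4 + x}$ ($p{\left(x,D \right)} = \frac{1}{x - 4} = \frac{1}{-4 + x}$)
$\frac{p{\left(15,-14 \right)}}{86 - 235} + \frac{\left(10 - 5\right)^{2}}{120} = \frac{1}{\left(-4 + 15\right) \left(86 - 235\right)} + \frac{\left(10 - 5\right)^{2}}{120} = \frac{1}{11 \left(86 - 235\right)} + 5^{2} \cdot \frac{1}{120} = \frac{1}{11 \left(-149\right)} + 25 \cdot \frac{1}{120} = \frac{1}{11} \left(- \frac{1}{149}\right) + \frac{5}{24} = - \frac{1}{1639} + \frac{5}{24} = \frac{8171}{39336}$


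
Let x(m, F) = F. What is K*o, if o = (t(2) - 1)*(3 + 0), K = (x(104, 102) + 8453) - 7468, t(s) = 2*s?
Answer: 9783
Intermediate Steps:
K = 1087 (K = (102 + 8453) - 7468 = 8555 - 7468 = 1087)
o = 9 (o = (2*2 - 1)*(3 + 0) = (4 - 1)*3 = 3*3 = 9)
K*o = 1087*9 = 9783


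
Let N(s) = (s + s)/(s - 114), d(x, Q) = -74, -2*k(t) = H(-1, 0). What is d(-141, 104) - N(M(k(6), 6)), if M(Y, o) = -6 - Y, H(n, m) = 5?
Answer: -17404/235 ≈ -74.060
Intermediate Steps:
k(t) = -5/2 (k(t) = -½*5 = -5/2)
N(s) = 2*s/(-114 + s) (N(s) = (2*s)/(-114 + s) = 2*s/(-114 + s))
d(-141, 104) - N(M(k(6), 6)) = -74 - 2*(-6 - 1*(-5/2))/(-114 + (-6 - 1*(-5/2))) = -74 - 2*(-6 + 5/2)/(-114 + (-6 + 5/2)) = -74 - 2*(-7)/(2*(-114 - 7/2)) = -74 - 2*(-7)/(2*(-235/2)) = -74 - 2*(-7)*(-2)/(2*235) = -74 - 1*14/235 = -74 - 14/235 = -17404/235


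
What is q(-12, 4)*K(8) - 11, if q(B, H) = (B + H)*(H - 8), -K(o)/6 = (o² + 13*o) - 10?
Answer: -30347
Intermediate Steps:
K(o) = 60 - 78*o - 6*o² (K(o) = -6*((o² + 13*o) - 10) = -6*(-10 + o² + 13*o) = 60 - 78*o - 6*o²)
q(B, H) = (-8 + H)*(B + H) (q(B, H) = (B + H)*(-8 + H) = (-8 + H)*(B + H))
q(-12, 4)*K(8) - 11 = (4² - 8*(-12) - 8*4 - 12*4)*(60 - 78*8 - 6*8²) - 11 = (16 + 96 - 32 - 48)*(60 - 624 - 6*64) - 11 = 32*(60 - 624 - 384) - 11 = 32*(-948) - 11 = -30336 - 11 = -30347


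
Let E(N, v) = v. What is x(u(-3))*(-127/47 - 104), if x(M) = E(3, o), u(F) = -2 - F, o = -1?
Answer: 5015/47 ≈ 106.70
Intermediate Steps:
x(M) = -1
x(u(-3))*(-127/47 - 104) = -(-127/47 - 104) = -1*(-5015/47) = 5015/47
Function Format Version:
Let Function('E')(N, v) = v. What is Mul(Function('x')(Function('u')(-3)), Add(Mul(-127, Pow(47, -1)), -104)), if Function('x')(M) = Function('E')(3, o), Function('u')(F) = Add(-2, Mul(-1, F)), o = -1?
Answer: Rational(5015, 47) ≈ 106.70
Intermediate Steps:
Function('x')(M) = -1
Mul(Function('x')(Function('u')(-3)), Add(Mul(-127, Pow(47, -1)), -104)) = Mul(-1, Add(Mul(-127, Pow(47, -1)), -104)) = Mul(-1, Add(Mul(-127, Rational(1, 47)), -104)) = Mul(-1, Add(Rational(-127, 47), -104)) = Mul(-1, Rational(-5015, 47)) = Rational(5015, 47)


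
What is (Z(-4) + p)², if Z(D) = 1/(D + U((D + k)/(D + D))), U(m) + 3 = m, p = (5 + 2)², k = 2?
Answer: 1739761/729 ≈ 2386.5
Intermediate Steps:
p = 49 (p = 7² = 49)
U(m) = -3 + m
Z(D) = 1/(-3 + D + (2 + D)/(2*D)) (Z(D) = 1/(D + (-3 + (D + 2)/(D + D))) = 1/(D + (-3 + (2 + D)/((2*D)))) = 1/(D + (-3 + (2 + D)*(1/(2*D)))) = 1/(D + (-3 + (2 + D)/(2*D))) = 1/(-3 + D + (2 + D)/(2*D)))
(Z(-4) + p)² = (2*(-4)/(2 - 4 + 2*(-4)*(-3 - 4)) + 49)² = (2*(-4)/(2 - 4 + 2*(-4)*(-7)) + 49)² = (2*(-4)/(2 - 4 + 56) + 49)² = (2*(-4)/54 + 49)² = (2*(-4)*(1/54) + 49)² = (-4/27 + 49)² = (1319/27)² = 1739761/729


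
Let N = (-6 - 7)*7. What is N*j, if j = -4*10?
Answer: 3640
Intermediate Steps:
N = -91 (N = -13*7 = -91)
j = -40
N*j = -91*(-40) = 3640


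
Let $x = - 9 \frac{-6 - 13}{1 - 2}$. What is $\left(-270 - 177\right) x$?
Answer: $76437$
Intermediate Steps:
$x = -171$ ($x = - 9 \left(- \frac{19}{-1}\right) = - 9 \left(\left(-19\right) \left(-1\right)\right) = \left(-9\right) 19 = -171$)
$\left(-270 - 177\right) x = \left(-270 - 177\right) \left(-171\right) = \left(-447\right) \left(-171\right) = 76437$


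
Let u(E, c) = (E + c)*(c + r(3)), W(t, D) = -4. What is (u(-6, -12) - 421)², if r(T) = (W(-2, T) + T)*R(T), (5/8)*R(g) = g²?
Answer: 73441/25 ≈ 2937.6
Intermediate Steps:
R(g) = 8*g²/5
r(T) = 8*T²*(-4 + T)/5 (r(T) = (-4 + T)*(8*T²/5) = 8*T²*(-4 + T)/5)
u(E, c) = (-72/5 + c)*(E + c) (u(E, c) = (E + c)*(c + (8/5)*3²*(-4 + 3)) = (E + c)*(c + (8/5)*9*(-1)) = (E + c)*(c - 72/5) = (E + c)*(-72/5 + c) = (-72/5 + c)*(E + c))
(u(-6, -12) - 421)² = (((-12)² - 72/5*(-6) - 72/5*(-12) - 6*(-12)) - 421)² = ((144 + 432/5 + 864/5 + 72) - 421)² = (2376/5 - 421)² = (271/5)² = 73441/25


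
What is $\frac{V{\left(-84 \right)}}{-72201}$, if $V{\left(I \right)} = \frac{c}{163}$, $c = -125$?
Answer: $\frac{125}{11768763} \approx 1.0621 \cdot 10^{-5}$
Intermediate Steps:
$V{\left(I \right)} = - \frac{125}{163}$
$\frac{V{\left(-84 \right)}}{-72201} = - \frac{125}{163 \left(-72201\right)} = \left(- \frac{125}{163}\right) \left(- \frac{1}{72201}\right) = \frac{125}{11768763}$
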